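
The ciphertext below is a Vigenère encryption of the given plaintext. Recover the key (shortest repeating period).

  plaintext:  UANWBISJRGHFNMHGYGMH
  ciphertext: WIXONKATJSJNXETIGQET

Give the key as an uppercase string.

CIKSM

  i= 0: W-U =  2 → C
  i= 1: I-A =  8 → I
  i= 2: X-N = 10 → K
  i= 3: O-W = 18 → S
  i= 4: N-B = 12 → M
  i= 5: K-I =  2 → C
  i= 6: A-S =  8 → I
  i= 7: T-J = 10 → K
  i= 8: J-R = 18 → S
  i= 9: S-G = 12 → M
  i=10: J-H =  2 → C
  i=11: N-F =  8 → I
  i=12: X-N = 10 → K
  i=13: E-M = 18 → S
  i=14: T-H = 12 → M
  i=15: I-G =  2 → C
  i=16: G-Y =  8 → I
  i=17: Q-G = 10 → K
  i=18: E-M = 18 → S
  i=19: T-H = 12 → M
  shifts repeat with period 5: CIKSM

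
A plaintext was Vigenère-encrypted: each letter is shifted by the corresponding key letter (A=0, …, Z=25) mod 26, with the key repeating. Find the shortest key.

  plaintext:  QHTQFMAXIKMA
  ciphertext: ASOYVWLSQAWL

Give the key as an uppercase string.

  i= 0: A-Q = 10 → K
  i= 1: S-H = 11 → L
  i= 2: O-T = 21 → V
  i= 3: Y-Q =  8 → I
  i= 4: V-F = 16 → Q
  i= 5: W-M = 10 → K
  i= 6: L-A = 11 → L
  i= 7: S-X = 21 → V
  i= 8: Q-I =  8 → I
  i= 9: A-K = 16 → Q
  i=10: W-M = 10 → K
  i=11: L-A = 11 → L
  shifts repeat with period 5: KLVIQ

KLVIQ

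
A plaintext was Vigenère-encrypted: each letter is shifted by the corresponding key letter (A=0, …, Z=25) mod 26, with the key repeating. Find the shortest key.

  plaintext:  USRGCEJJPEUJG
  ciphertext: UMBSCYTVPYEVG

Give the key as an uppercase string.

AUKM

  i= 0: U-U =  0 → A
  i= 1: M-S = 20 → U
  i= 2: B-R = 10 → K
  i= 3: S-G = 12 → M
  i= 4: C-C =  0 → A
  i= 5: Y-E = 20 → U
  i= 6: T-J = 10 → K
  i= 7: V-J = 12 → M
  i= 8: P-P =  0 → A
  i= 9: Y-E = 20 → U
  i=10: E-U = 10 → K
  i=11: V-J = 12 → M
  i=12: G-G =  0 → A
  shifts repeat with period 4: AUKM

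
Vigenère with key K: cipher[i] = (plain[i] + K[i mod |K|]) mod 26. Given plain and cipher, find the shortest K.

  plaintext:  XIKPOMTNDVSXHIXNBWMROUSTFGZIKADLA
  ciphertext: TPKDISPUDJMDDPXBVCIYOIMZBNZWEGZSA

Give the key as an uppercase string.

  i= 0: T-X = 22 → W
  i= 1: P-I =  7 → H
  i= 2: K-K =  0 → A
  i= 3: D-P = 14 → O
  i= 4: I-O = 20 → U
  i= 5: S-M =  6 → G
  i= 6: P-T = 22 → W
  i= 7: U-N =  7 → H
  i= 8: D-D =  0 → A
  i= 9: J-V = 14 → O
  i=10: M-S = 20 → U
  i=11: D-X =  6 → G
  i=12: D-H = 22 → W
  i=13: P-I =  7 → H
  i=14: X-X =  0 → A
  i=15: B-N = 14 → O
  i=16: V-B = 20 → U
  i=17: C-W =  6 → G
  i=18: I-M = 22 → W
  i=19: Y-R =  7 → H
  i=20: O-O =  0 → A
  i=21: I-U = 14 → O
  i=22: M-S = 20 → U
  i=23: Z-T =  6 → G
  i=24: B-F = 22 → W
  i=25: N-G =  7 → H
  i=26: Z-Z =  0 → A
  i=27: W-I = 14 → O
  i=28: E-K = 20 → U
  i=29: G-A =  6 → G
  i=30: Z-D = 22 → W
  i=31: S-L =  7 → H
  i=32: A-A =  0 → A
  shifts repeat with period 6: WHAOUG

WHAOUG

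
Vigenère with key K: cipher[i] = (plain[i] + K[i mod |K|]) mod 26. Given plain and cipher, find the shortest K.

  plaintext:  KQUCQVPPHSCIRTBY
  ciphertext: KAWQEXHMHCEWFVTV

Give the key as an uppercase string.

  i= 0: K-K =  0 → A
  i= 1: A-Q = 10 → K
  i= 2: W-U =  2 → C
  i= 3: Q-C = 14 → O
  i= 4: E-Q = 14 → O
  i= 5: X-V =  2 → C
  i= 6: H-P = 18 → S
  i= 7: M-P = 23 → X
  i= 8: H-H =  0 → A
  i= 9: C-S = 10 → K
  i=10: E-C =  2 → C
  i=11: W-I = 14 → O
  i=12: F-R = 14 → O
  i=13: V-T =  2 → C
  i=14: T-B = 18 → S
  i=15: V-Y = 23 → X
  shifts repeat with period 8: AKCOOCSX

AKCOOCSX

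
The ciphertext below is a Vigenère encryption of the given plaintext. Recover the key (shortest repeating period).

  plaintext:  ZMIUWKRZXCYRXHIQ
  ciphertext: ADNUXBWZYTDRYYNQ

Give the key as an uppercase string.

BRFA

  i= 0: A-Z =  1 → B
  i= 1: D-M = 17 → R
  i= 2: N-I =  5 → F
  i= 3: U-U =  0 → A
  i= 4: X-W =  1 → B
  i= 5: B-K = 17 → R
  i= 6: W-R =  5 → F
  i= 7: Z-Z =  0 → A
  i= 8: Y-X =  1 → B
  i= 9: T-C = 17 → R
  i=10: D-Y =  5 → F
  i=11: R-R =  0 → A
  i=12: Y-X =  1 → B
  i=13: Y-H = 17 → R
  i=14: N-I =  5 → F
  i=15: Q-Q =  0 → A
  shifts repeat with period 4: BRFA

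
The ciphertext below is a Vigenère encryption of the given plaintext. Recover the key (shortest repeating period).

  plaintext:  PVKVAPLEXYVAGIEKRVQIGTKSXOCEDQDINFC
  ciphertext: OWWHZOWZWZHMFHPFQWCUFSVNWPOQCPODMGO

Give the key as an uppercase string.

  i= 0: O-P = 25 → Z
  i= 1: W-V =  1 → B
  i= 2: W-K = 12 → M
  i= 3: H-V = 12 → M
  i= 4: Z-A = 25 → Z
  i= 5: O-P = 25 → Z
  i= 6: W-L = 11 → L
  i= 7: Z-E = 21 → V
  i= 8: W-X = 25 → Z
  i= 9: Z-Y =  1 → B
  i=10: H-V = 12 → M
  i=11: M-A = 12 → M
  i=12: F-G = 25 → Z
  i=13: H-I = 25 → Z
  i=14: P-E = 11 → L
  i=15: F-K = 21 → V
  i=16: Q-R = 25 → Z
  i=17: W-V =  1 → B
  i=18: C-Q = 12 → M
  i=19: U-I = 12 → M
  i=20: F-G = 25 → Z
  i=21: S-T = 25 → Z
  i=22: V-K = 11 → L
  i=23: N-S = 21 → V
  i=24: W-X = 25 → Z
  i=25: P-O =  1 → B
  i=26: O-C = 12 → M
  i=27: Q-E = 12 → M
  i=28: C-D = 25 → Z
  i=29: P-Q = 25 → Z
  i=30: O-D = 11 → L
  i=31: D-I = 21 → V
  i=32: M-N = 25 → Z
  i=33: G-F =  1 → B
  i=34: O-C = 12 → M
  shifts repeat with period 8: ZBMMZZLV

ZBMMZZLV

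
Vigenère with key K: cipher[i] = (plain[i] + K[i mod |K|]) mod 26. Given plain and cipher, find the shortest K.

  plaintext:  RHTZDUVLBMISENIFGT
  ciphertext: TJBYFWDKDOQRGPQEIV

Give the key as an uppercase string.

  i= 0: T-R =  2 → C
  i= 1: J-H =  2 → C
  i= 2: B-T =  8 → I
  i= 3: Y-Z = 25 → Z
  i= 4: F-D =  2 → C
  i= 5: W-U =  2 → C
  i= 6: D-V =  8 → I
  i= 7: K-L = 25 → Z
  i= 8: D-B =  2 → C
  i= 9: O-M =  2 → C
  i=10: Q-I =  8 → I
  i=11: R-S = 25 → Z
  i=12: G-E =  2 → C
  i=13: P-N =  2 → C
  i=14: Q-I =  8 → I
  i=15: E-F = 25 → Z
  i=16: I-G =  2 → C
  i=17: V-T =  2 → C
  shifts repeat with period 4: CCIZ

CCIZ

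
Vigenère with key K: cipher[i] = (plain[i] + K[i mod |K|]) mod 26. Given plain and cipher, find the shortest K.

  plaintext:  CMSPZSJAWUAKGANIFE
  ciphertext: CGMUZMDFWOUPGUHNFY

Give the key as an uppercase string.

  i= 0: C-C =  0 → A
  i= 1: G-M = 20 → U
  i= 2: M-S = 20 → U
  i= 3: U-P =  5 → F
  i= 4: Z-Z =  0 → A
  i= 5: M-S = 20 → U
  i= 6: D-J = 20 → U
  i= 7: F-A =  5 → F
  i= 8: W-W =  0 → A
  i= 9: O-U = 20 → U
  i=10: U-A = 20 → U
  i=11: P-K =  5 → F
  i=12: G-G =  0 → A
  i=13: U-A = 20 → U
  i=14: H-N = 20 → U
  i=15: N-I =  5 → F
  i=16: F-F =  0 → A
  i=17: Y-E = 20 → U
  shifts repeat with period 4: AUUF

AUUF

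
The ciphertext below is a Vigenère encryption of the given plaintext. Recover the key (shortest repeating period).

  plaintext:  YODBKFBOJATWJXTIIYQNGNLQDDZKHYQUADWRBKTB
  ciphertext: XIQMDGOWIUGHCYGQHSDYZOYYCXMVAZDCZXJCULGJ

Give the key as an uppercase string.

ZUNLTBNI

  i= 0: X-Y = 25 → Z
  i= 1: I-O = 20 → U
  i= 2: Q-D = 13 → N
  i= 3: M-B = 11 → L
  i= 4: D-K = 19 → T
  i= 5: G-F =  1 → B
  i= 6: O-B = 13 → N
  i= 7: W-O =  8 → I
  i= 8: I-J = 25 → Z
  i= 9: U-A = 20 → U
  i=10: G-T = 13 → N
  i=11: H-W = 11 → L
  i=12: C-J = 19 → T
  i=13: Y-X =  1 → B
  i=14: G-T = 13 → N
  i=15: Q-I =  8 → I
  i=16: H-I = 25 → Z
  i=17: S-Y = 20 → U
  i=18: D-Q = 13 → N
  i=19: Y-N = 11 → L
  i=20: Z-G = 19 → T
  i=21: O-N =  1 → B
  i=22: Y-L = 13 → N
  i=23: Y-Q =  8 → I
  i=24: C-D = 25 → Z
  i=25: X-D = 20 → U
  i=26: M-Z = 13 → N
  i=27: V-K = 11 → L
  i=28: A-H = 19 → T
  i=29: Z-Y =  1 → B
  i=30: D-Q = 13 → N
  i=31: C-U =  8 → I
  i=32: Z-A = 25 → Z
  i=33: X-D = 20 → U
  i=34: J-W = 13 → N
  i=35: C-R = 11 → L
  i=36: U-B = 19 → T
  i=37: L-K =  1 → B
  i=38: G-T = 13 → N
  i=39: J-B =  8 → I
  shifts repeat with period 8: ZUNLTBNI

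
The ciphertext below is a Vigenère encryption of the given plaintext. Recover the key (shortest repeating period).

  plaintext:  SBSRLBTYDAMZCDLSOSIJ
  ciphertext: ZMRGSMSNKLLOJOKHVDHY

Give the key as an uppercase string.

HLZP

  i= 0: Z-S =  7 → H
  i= 1: M-B = 11 → L
  i= 2: R-S = 25 → Z
  i= 3: G-R = 15 → P
  i= 4: S-L =  7 → H
  i= 5: M-B = 11 → L
  i= 6: S-T = 25 → Z
  i= 7: N-Y = 15 → P
  i= 8: K-D =  7 → H
  i= 9: L-A = 11 → L
  i=10: L-M = 25 → Z
  i=11: O-Z = 15 → P
  i=12: J-C =  7 → H
  i=13: O-D = 11 → L
  i=14: K-L = 25 → Z
  i=15: H-S = 15 → P
  i=16: V-O =  7 → H
  i=17: D-S = 11 → L
  i=18: H-I = 25 → Z
  i=19: Y-J = 15 → P
  shifts repeat with period 4: HLZP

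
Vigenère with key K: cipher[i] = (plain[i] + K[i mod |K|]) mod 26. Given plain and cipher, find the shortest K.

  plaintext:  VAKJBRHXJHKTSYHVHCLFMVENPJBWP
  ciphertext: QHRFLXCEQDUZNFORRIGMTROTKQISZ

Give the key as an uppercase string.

  i= 0: Q-V = 21 → V
  i= 1: H-A =  7 → H
  i= 2: R-K =  7 → H
  i= 3: F-J = 22 → W
  i= 4: L-B = 10 → K
  i= 5: X-R =  6 → G
  i= 6: C-H = 21 → V
  i= 7: E-X =  7 → H
  i= 8: Q-J =  7 → H
  i= 9: D-H = 22 → W
  i=10: U-K = 10 → K
  i=11: Z-T =  6 → G
  i=12: N-S = 21 → V
  i=13: F-Y =  7 → H
  i=14: O-H =  7 → H
  i=15: R-V = 22 → W
  i=16: R-H = 10 → K
  i=17: I-C =  6 → G
  i=18: G-L = 21 → V
  i=19: M-F =  7 → H
  i=20: T-M =  7 → H
  i=21: R-V = 22 → W
  i=22: O-E = 10 → K
  i=23: T-N =  6 → G
  i=24: K-P = 21 → V
  i=25: Q-J =  7 → H
  i=26: I-B =  7 → H
  i=27: S-W = 22 → W
  i=28: Z-P = 10 → K
  shifts repeat with period 6: VHHWKG

VHHWKG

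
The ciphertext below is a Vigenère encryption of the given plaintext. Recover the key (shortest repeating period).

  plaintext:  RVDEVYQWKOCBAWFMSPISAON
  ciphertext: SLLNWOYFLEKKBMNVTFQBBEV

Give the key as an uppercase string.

BQIJ

  i= 0: S-R =  1 → B
  i= 1: L-V = 16 → Q
  i= 2: L-D =  8 → I
  i= 3: N-E =  9 → J
  i= 4: W-V =  1 → B
  i= 5: O-Y = 16 → Q
  i= 6: Y-Q =  8 → I
  i= 7: F-W =  9 → J
  i= 8: L-K =  1 → B
  i= 9: E-O = 16 → Q
  i=10: K-C =  8 → I
  i=11: K-B =  9 → J
  i=12: B-A =  1 → B
  i=13: M-W = 16 → Q
  i=14: N-F =  8 → I
  i=15: V-M =  9 → J
  i=16: T-S =  1 → B
  i=17: F-P = 16 → Q
  i=18: Q-I =  8 → I
  i=19: B-S =  9 → J
  i=20: B-A =  1 → B
  i=21: E-O = 16 → Q
  i=22: V-N =  8 → I
  shifts repeat with period 4: BQIJ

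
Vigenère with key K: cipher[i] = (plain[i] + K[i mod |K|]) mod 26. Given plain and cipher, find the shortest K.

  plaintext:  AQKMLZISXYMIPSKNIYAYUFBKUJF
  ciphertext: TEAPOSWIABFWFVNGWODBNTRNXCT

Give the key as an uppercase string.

  i= 0: T-A = 19 → T
  i= 1: E-Q = 14 → O
  i= 2: A-K = 16 → Q
  i= 3: P-M =  3 → D
  i= 4: O-L =  3 → D
  i= 5: S-Z = 19 → T
  i= 6: W-I = 14 → O
  i= 7: I-S = 16 → Q
  i= 8: A-X =  3 → D
  i= 9: B-Y =  3 → D
  i=10: F-M = 19 → T
  i=11: W-I = 14 → O
  i=12: F-P = 16 → Q
  i=13: V-S =  3 → D
  i=14: N-K =  3 → D
  i=15: G-N = 19 → T
  i=16: W-I = 14 → O
  i=17: O-Y = 16 → Q
  i=18: D-A =  3 → D
  i=19: B-Y =  3 → D
  i=20: N-U = 19 → T
  i=21: T-F = 14 → O
  i=22: R-B = 16 → Q
  i=23: N-K =  3 → D
  i=24: X-U =  3 → D
  i=25: C-J = 19 → T
  i=26: T-F = 14 → O
  shifts repeat with period 5: TOQDD

TOQDD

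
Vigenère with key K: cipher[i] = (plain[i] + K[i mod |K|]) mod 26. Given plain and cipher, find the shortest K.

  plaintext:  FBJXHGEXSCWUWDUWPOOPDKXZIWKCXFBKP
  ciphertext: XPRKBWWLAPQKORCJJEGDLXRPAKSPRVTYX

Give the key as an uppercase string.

  i= 0: X-F = 18 → S
  i= 1: P-B = 14 → O
  i= 2: R-J =  8 → I
  i= 3: K-X = 13 → N
  i= 4: B-H = 20 → U
  i= 5: W-G = 16 → Q
  i= 6: W-E = 18 → S
  i= 7: L-X = 14 → O
  i= 8: A-S =  8 → I
  i= 9: P-C = 13 → N
  i=10: Q-W = 20 → U
  i=11: K-U = 16 → Q
  i=12: O-W = 18 → S
  i=13: R-D = 14 → O
  i=14: C-U =  8 → I
  i=15: J-W = 13 → N
  i=16: J-P = 20 → U
  i=17: E-O = 16 → Q
  i=18: G-O = 18 → S
  i=19: D-P = 14 → O
  i=20: L-D =  8 → I
  i=21: X-K = 13 → N
  i=22: R-X = 20 → U
  i=23: P-Z = 16 → Q
  i=24: A-I = 18 → S
  i=25: K-W = 14 → O
  i=26: S-K =  8 → I
  i=27: P-C = 13 → N
  i=28: R-X = 20 → U
  i=29: V-F = 16 → Q
  i=30: T-B = 18 → S
  i=31: Y-K = 14 → O
  i=32: X-P =  8 → I
  shifts repeat with period 6: SOINUQ

SOINUQ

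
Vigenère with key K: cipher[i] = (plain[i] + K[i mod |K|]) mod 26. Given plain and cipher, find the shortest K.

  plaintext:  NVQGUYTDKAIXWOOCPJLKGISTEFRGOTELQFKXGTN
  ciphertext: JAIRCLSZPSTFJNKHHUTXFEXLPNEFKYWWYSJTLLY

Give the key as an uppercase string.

  i= 0: J-N = 22 → W
  i= 1: A-V =  5 → F
  i= 2: I-Q = 18 → S
  i= 3: R-G = 11 → L
  i= 4: C-U =  8 → I
  i= 5: L-Y = 13 → N
  i= 6: S-T = 25 → Z
  i= 7: Z-D = 22 → W
  i= 8: P-K =  5 → F
  i= 9: S-A = 18 → S
  i=10: T-I = 11 → L
  i=11: F-X =  8 → I
  i=12: J-W = 13 → N
  i=13: N-O = 25 → Z
  i=14: K-O = 22 → W
  i=15: H-C =  5 → F
  i=16: H-P = 18 → S
  i=17: U-J = 11 → L
  i=18: T-L =  8 → I
  i=19: X-K = 13 → N
  i=20: F-G = 25 → Z
  i=21: E-I = 22 → W
  i=22: X-S =  5 → F
  i=23: L-T = 18 → S
  i=24: P-E = 11 → L
  i=25: N-F =  8 → I
  i=26: E-R = 13 → N
  i=27: F-G = 25 → Z
  i=28: K-O = 22 → W
  i=29: Y-T =  5 → F
  i=30: W-E = 18 → S
  i=31: W-L = 11 → L
  i=32: Y-Q =  8 → I
  i=33: S-F = 13 → N
  i=34: J-K = 25 → Z
  i=35: T-X = 22 → W
  i=36: L-G =  5 → F
  i=37: L-T = 18 → S
  i=38: Y-N = 11 → L
  shifts repeat with period 7: WFSLINZ

WFSLINZ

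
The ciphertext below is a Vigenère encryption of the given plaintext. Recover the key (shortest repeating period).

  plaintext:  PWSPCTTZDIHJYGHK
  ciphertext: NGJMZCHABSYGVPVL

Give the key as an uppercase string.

YKRXXJOB

  i= 0: N-P = 24 → Y
  i= 1: G-W = 10 → K
  i= 2: J-S = 17 → R
  i= 3: M-P = 23 → X
  i= 4: Z-C = 23 → X
  i= 5: C-T =  9 → J
  i= 6: H-T = 14 → O
  i= 7: A-Z =  1 → B
  i= 8: B-D = 24 → Y
  i= 9: S-I = 10 → K
  i=10: Y-H = 17 → R
  i=11: G-J = 23 → X
  i=12: V-Y = 23 → X
  i=13: P-G =  9 → J
  i=14: V-H = 14 → O
  i=15: L-K =  1 → B
  shifts repeat with period 8: YKRXXJOB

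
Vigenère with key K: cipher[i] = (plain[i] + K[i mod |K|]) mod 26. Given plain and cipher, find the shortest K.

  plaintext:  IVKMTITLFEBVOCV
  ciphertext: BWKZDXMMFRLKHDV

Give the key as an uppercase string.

TBANKP

  i= 0: B-I = 19 → T
  i= 1: W-V =  1 → B
  i= 2: K-K =  0 → A
  i= 3: Z-M = 13 → N
  i= 4: D-T = 10 → K
  i= 5: X-I = 15 → P
  i= 6: M-T = 19 → T
  i= 7: M-L =  1 → B
  i= 8: F-F =  0 → A
  i= 9: R-E = 13 → N
  i=10: L-B = 10 → K
  i=11: K-V = 15 → P
  i=12: H-O = 19 → T
  i=13: D-C =  1 → B
  i=14: V-V =  0 → A
  shifts repeat with period 6: TBANKP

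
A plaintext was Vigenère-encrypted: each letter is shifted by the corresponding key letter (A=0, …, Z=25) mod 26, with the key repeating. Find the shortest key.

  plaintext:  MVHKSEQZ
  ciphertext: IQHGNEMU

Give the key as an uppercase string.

  i= 0: I-M = 22 → W
  i= 1: Q-V = 21 → V
  i= 2: H-H =  0 → A
  i= 3: G-K = 22 → W
  i= 4: N-S = 21 → V
  i= 5: E-E =  0 → A
  i= 6: M-Q = 22 → W
  i= 7: U-Z = 21 → V
  shifts repeat with period 3: WVA

WVA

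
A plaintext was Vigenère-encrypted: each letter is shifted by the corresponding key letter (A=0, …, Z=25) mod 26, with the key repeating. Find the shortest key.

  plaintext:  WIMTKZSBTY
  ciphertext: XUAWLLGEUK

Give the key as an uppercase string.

BMOD

  i= 0: X-W =  1 → B
  i= 1: U-I = 12 → M
  i= 2: A-M = 14 → O
  i= 3: W-T =  3 → D
  i= 4: L-K =  1 → B
  i= 5: L-Z = 12 → M
  i= 6: G-S = 14 → O
  i= 7: E-B =  3 → D
  i= 8: U-T =  1 → B
  i= 9: K-Y = 12 → M
  shifts repeat with period 4: BMOD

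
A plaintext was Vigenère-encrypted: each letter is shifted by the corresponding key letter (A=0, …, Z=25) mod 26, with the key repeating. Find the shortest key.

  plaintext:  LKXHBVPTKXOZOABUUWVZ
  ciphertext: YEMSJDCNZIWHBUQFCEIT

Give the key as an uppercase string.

  i= 0: Y-L = 13 → N
  i= 1: E-K = 20 → U
  i= 2: M-X = 15 → P
  i= 3: S-H = 11 → L
  i= 4: J-B =  8 → I
  i= 5: D-V =  8 → I
  i= 6: C-P = 13 → N
  i= 7: N-T = 20 → U
  i= 8: Z-K = 15 → P
  i= 9: I-X = 11 → L
  i=10: W-O =  8 → I
  i=11: H-Z =  8 → I
  i=12: B-O = 13 → N
  i=13: U-A = 20 → U
  i=14: Q-B = 15 → P
  i=15: F-U = 11 → L
  i=16: C-U =  8 → I
  i=17: E-W =  8 → I
  i=18: I-V = 13 → N
  i=19: T-Z = 20 → U
  shifts repeat with period 6: NUPLII

NUPLII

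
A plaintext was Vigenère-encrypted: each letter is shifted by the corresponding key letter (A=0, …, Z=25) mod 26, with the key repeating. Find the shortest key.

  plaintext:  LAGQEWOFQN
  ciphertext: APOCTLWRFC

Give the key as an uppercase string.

PPIM

  i= 0: A-L = 15 → P
  i= 1: P-A = 15 → P
  i= 2: O-G =  8 → I
  i= 3: C-Q = 12 → M
  i= 4: T-E = 15 → P
  i= 5: L-W = 15 → P
  i= 6: W-O =  8 → I
  i= 7: R-F = 12 → M
  i= 8: F-Q = 15 → P
  i= 9: C-N = 15 → P
  shifts repeat with period 4: PPIM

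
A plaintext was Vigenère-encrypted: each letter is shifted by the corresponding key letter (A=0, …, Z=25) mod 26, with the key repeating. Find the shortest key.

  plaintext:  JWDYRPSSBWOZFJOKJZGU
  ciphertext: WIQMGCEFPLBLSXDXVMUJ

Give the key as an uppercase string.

  i= 0: W-J = 13 → N
  i= 1: I-W = 12 → M
  i= 2: Q-D = 13 → N
  i= 3: M-Y = 14 → O
  i= 4: G-R = 15 → P
  i= 5: C-P = 13 → N
  i= 6: E-S = 12 → M
  i= 7: F-S = 13 → N
  i= 8: P-B = 14 → O
  i= 9: L-W = 15 → P
  i=10: B-O = 13 → N
  i=11: L-Z = 12 → M
  i=12: S-F = 13 → N
  i=13: X-J = 14 → O
  i=14: D-O = 15 → P
  i=15: X-K = 13 → N
  i=16: V-J = 12 → M
  i=17: M-Z = 13 → N
  i=18: U-G = 14 → O
  i=19: J-U = 15 → P
  shifts repeat with period 5: NMNOP

NMNOP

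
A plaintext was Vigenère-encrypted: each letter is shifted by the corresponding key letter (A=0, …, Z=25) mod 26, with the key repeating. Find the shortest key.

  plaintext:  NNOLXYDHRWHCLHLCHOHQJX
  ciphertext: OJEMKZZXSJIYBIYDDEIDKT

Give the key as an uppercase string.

  i= 0: O-N =  1 → B
  i= 1: J-N = 22 → W
  i= 2: E-O = 16 → Q
  i= 3: M-L =  1 → B
  i= 4: K-X = 13 → N
  i= 5: Z-Y =  1 → B
  i= 6: Z-D = 22 → W
  i= 7: X-H = 16 → Q
  i= 8: S-R =  1 → B
  i= 9: J-W = 13 → N
  i=10: I-H =  1 → B
  i=11: Y-C = 22 → W
  i=12: B-L = 16 → Q
  i=13: I-H =  1 → B
  i=14: Y-L = 13 → N
  i=15: D-C =  1 → B
  i=16: D-H = 22 → W
  i=17: E-O = 16 → Q
  i=18: I-H =  1 → B
  i=19: D-Q = 13 → N
  i=20: K-J =  1 → B
  i=21: T-X = 22 → W
  shifts repeat with period 5: BWQBN

BWQBN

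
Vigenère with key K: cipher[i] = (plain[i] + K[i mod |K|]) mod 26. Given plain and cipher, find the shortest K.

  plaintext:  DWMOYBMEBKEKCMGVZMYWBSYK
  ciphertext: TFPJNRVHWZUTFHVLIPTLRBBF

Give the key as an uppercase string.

  i= 0: T-D = 16 → Q
  i= 1: F-W =  9 → J
  i= 2: P-M =  3 → D
  i= 3: J-O = 21 → V
  i= 4: N-Y = 15 → P
  i= 5: R-B = 16 → Q
  i= 6: V-M =  9 → J
  i= 7: H-E =  3 → D
  i= 8: W-B = 21 → V
  i= 9: Z-K = 15 → P
  i=10: U-E = 16 → Q
  i=11: T-K =  9 → J
  i=12: F-C =  3 → D
  i=13: H-M = 21 → V
  i=14: V-G = 15 → P
  i=15: L-V = 16 → Q
  i=16: I-Z =  9 → J
  i=17: P-M =  3 → D
  i=18: T-Y = 21 → V
  i=19: L-W = 15 → P
  i=20: R-B = 16 → Q
  i=21: B-S =  9 → J
  i=22: B-Y =  3 → D
  i=23: F-K = 21 → V
  shifts repeat with period 5: QJDVP

QJDVP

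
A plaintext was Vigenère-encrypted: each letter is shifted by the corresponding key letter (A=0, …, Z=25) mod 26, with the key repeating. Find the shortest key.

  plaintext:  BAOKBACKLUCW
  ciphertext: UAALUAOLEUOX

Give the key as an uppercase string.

TAMB

  i= 0: U-B = 19 → T
  i= 1: A-A =  0 → A
  i= 2: A-O = 12 → M
  i= 3: L-K =  1 → B
  i= 4: U-B = 19 → T
  i= 5: A-A =  0 → A
  i= 6: O-C = 12 → M
  i= 7: L-K =  1 → B
  i= 8: E-L = 19 → T
  i= 9: U-U =  0 → A
  i=10: O-C = 12 → M
  i=11: X-W =  1 → B
  shifts repeat with period 4: TAMB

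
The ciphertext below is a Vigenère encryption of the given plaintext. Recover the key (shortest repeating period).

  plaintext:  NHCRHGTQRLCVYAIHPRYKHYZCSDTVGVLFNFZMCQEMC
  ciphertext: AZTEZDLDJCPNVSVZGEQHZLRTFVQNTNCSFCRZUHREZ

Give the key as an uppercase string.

  i= 0: A-N = 13 → N
  i= 1: Z-H = 18 → S
  i= 2: T-C = 17 → R
  i= 3: E-R = 13 → N
  i= 4: Z-H = 18 → S
  i= 5: D-G = 23 → X
  i= 6: L-T = 18 → S
  i= 7: D-Q = 13 → N
  i= 8: J-R = 18 → S
  i= 9: C-L = 17 → R
  i=10: P-C = 13 → N
  i=11: N-V = 18 → S
  i=12: V-Y = 23 → X
  i=13: S-A = 18 → S
  i=14: V-I = 13 → N
  i=15: Z-H = 18 → S
  i=16: G-P = 17 → R
  i=17: E-R = 13 → N
  i=18: Q-Y = 18 → S
  i=19: H-K = 23 → X
  i=20: Z-H = 18 → S
  i=21: L-Y = 13 → N
  i=22: R-Z = 18 → S
  i=23: T-C = 17 → R
  i=24: F-S = 13 → N
  i=25: V-D = 18 → S
  i=26: Q-T = 23 → X
  i=27: N-V = 18 → S
  i=28: T-G = 13 → N
  i=29: N-V = 18 → S
  i=30: C-L = 17 → R
  i=31: S-F = 13 → N
  i=32: F-N = 18 → S
  i=33: C-F = 23 → X
  i=34: R-Z = 18 → S
  i=35: Z-M = 13 → N
  i=36: U-C = 18 → S
  i=37: H-Q = 17 → R
  i=38: R-E = 13 → N
  i=39: E-M = 18 → S
  i=40: Z-C = 23 → X
  shifts repeat with period 7: NSRNSXS

NSRNSXS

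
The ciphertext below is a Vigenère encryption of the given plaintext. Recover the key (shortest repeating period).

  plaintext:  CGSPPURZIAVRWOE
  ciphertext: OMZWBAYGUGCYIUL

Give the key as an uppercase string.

  i= 0: O-C = 12 → M
  i= 1: M-G =  6 → G
  i= 2: Z-S =  7 → H
  i= 3: W-P =  7 → H
  i= 4: B-P = 12 → M
  i= 5: A-U =  6 → G
  i= 6: Y-R =  7 → H
  i= 7: G-Z =  7 → H
  i= 8: U-I = 12 → M
  i= 9: G-A =  6 → G
  i=10: C-V =  7 → H
  i=11: Y-R =  7 → H
  i=12: I-W = 12 → M
  i=13: U-O =  6 → G
  i=14: L-E =  7 → H
  shifts repeat with period 4: MGHH

MGHH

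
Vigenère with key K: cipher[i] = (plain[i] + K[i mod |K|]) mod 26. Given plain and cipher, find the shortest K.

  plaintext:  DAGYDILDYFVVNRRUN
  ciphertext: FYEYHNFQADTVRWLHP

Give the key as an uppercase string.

  i= 0: F-D =  2 → C
  i= 1: Y-A = 24 → Y
  i= 2: E-G = 24 → Y
  i= 3: Y-Y =  0 → A
  i= 4: H-D =  4 → E
  i= 5: N-I =  5 → F
  i= 6: F-L = 20 → U
  i= 7: Q-D = 13 → N
  i= 8: A-Y =  2 → C
  i= 9: D-F = 24 → Y
  i=10: T-V = 24 → Y
  i=11: V-V =  0 → A
  i=12: R-N =  4 → E
  i=13: W-R =  5 → F
  i=14: L-R = 20 → U
  i=15: H-U = 13 → N
  i=16: P-N =  2 → C
  shifts repeat with period 8: CYYAEFUN

CYYAEFUN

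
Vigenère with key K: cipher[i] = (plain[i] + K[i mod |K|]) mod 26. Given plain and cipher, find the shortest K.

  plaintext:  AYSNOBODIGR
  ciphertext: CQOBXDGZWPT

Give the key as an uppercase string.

CSWOJ

  i= 0: C-A =  2 → C
  i= 1: Q-Y = 18 → S
  i= 2: O-S = 22 → W
  i= 3: B-N = 14 → O
  i= 4: X-O =  9 → J
  i= 5: D-B =  2 → C
  i= 6: G-O = 18 → S
  i= 7: Z-D = 22 → W
  i= 8: W-I = 14 → O
  i= 9: P-G =  9 → J
  i=10: T-R =  2 → C
  shifts repeat with period 5: CSWOJ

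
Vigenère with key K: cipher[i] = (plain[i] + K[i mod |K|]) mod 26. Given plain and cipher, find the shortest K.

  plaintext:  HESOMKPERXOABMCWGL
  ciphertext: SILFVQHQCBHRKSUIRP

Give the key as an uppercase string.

  i= 0: S-H = 11 → L
  i= 1: I-E =  4 → E
  i= 2: L-S = 19 → T
  i= 3: F-O = 17 → R
  i= 4: V-M =  9 → J
  i= 5: Q-K =  6 → G
  i= 6: H-P = 18 → S
  i= 7: Q-E = 12 → M
  i= 8: C-R = 11 → L
  i= 9: B-X =  4 → E
  i=10: H-O = 19 → T
  i=11: R-A = 17 → R
  i=12: K-B =  9 → J
  i=13: S-M =  6 → G
  i=14: U-C = 18 → S
  i=15: I-W = 12 → M
  i=16: R-G = 11 → L
  i=17: P-L =  4 → E
  shifts repeat with period 8: LETRJGSM

LETRJGSM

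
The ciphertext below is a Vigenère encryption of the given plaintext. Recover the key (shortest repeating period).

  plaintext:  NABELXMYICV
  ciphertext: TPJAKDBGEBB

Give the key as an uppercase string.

  i= 0: T-N =  6 → G
  i= 1: P-A = 15 → P
  i= 2: J-B =  8 → I
  i= 3: A-E = 22 → W
  i= 4: K-L = 25 → Z
  i= 5: D-X =  6 → G
  i= 6: B-M = 15 → P
  i= 7: G-Y =  8 → I
  i= 8: E-I = 22 → W
  i= 9: B-C = 25 → Z
  i=10: B-V =  6 → G
  shifts repeat with period 5: GPIWZ

GPIWZ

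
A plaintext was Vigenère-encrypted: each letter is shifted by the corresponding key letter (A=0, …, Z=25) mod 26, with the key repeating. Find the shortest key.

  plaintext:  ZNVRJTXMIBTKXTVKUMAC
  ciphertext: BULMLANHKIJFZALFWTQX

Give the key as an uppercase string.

  i= 0: B-Z =  2 → C
  i= 1: U-N =  7 → H
  i= 2: L-V = 16 → Q
  i= 3: M-R = 21 → V
  i= 4: L-J =  2 → C
  i= 5: A-T =  7 → H
  i= 6: N-X = 16 → Q
  i= 7: H-M = 21 → V
  i= 8: K-I =  2 → C
  i= 9: I-B =  7 → H
  i=10: J-T = 16 → Q
  i=11: F-K = 21 → V
  i=12: Z-X =  2 → C
  i=13: A-T =  7 → H
  i=14: L-V = 16 → Q
  i=15: F-K = 21 → V
  i=16: W-U =  2 → C
  i=17: T-M =  7 → H
  i=18: Q-A = 16 → Q
  i=19: X-C = 21 → V
  shifts repeat with period 4: CHQV

CHQV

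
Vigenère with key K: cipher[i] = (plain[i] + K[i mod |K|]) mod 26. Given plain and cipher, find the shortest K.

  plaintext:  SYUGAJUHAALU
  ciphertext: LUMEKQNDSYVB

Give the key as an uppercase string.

TWSYKH

  i= 0: L-S = 19 → T
  i= 1: U-Y = 22 → W
  i= 2: M-U = 18 → S
  i= 3: E-G = 24 → Y
  i= 4: K-A = 10 → K
  i= 5: Q-J =  7 → H
  i= 6: N-U = 19 → T
  i= 7: D-H = 22 → W
  i= 8: S-A = 18 → S
  i= 9: Y-A = 24 → Y
  i=10: V-L = 10 → K
  i=11: B-U =  7 → H
  shifts repeat with period 6: TWSYKH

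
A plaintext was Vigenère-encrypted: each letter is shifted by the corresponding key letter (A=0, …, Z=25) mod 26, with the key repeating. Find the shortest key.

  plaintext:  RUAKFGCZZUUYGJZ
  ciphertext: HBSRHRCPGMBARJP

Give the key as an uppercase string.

QHSHCLA

  i= 0: H-R = 16 → Q
  i= 1: B-U =  7 → H
  i= 2: S-A = 18 → S
  i= 3: R-K =  7 → H
  i= 4: H-F =  2 → C
  i= 5: R-G = 11 → L
  i= 6: C-C =  0 → A
  i= 7: P-Z = 16 → Q
  i= 8: G-Z =  7 → H
  i= 9: M-U = 18 → S
  i=10: B-U =  7 → H
  i=11: A-Y =  2 → C
  i=12: R-G = 11 → L
  i=13: J-J =  0 → A
  i=14: P-Z = 16 → Q
  shifts repeat with period 7: QHSHCLA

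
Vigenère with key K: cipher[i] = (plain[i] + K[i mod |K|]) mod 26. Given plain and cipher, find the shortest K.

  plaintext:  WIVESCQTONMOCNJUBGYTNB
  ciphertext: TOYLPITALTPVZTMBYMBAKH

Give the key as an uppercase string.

XGDH

  i= 0: T-W = 23 → X
  i= 1: O-I =  6 → G
  i= 2: Y-V =  3 → D
  i= 3: L-E =  7 → H
  i= 4: P-S = 23 → X
  i= 5: I-C =  6 → G
  i= 6: T-Q =  3 → D
  i= 7: A-T =  7 → H
  i= 8: L-O = 23 → X
  i= 9: T-N =  6 → G
  i=10: P-M =  3 → D
  i=11: V-O =  7 → H
  i=12: Z-C = 23 → X
  i=13: T-N =  6 → G
  i=14: M-J =  3 → D
  i=15: B-U =  7 → H
  i=16: Y-B = 23 → X
  i=17: M-G =  6 → G
  i=18: B-Y =  3 → D
  i=19: A-T =  7 → H
  i=20: K-N = 23 → X
  i=21: H-B =  6 → G
  shifts repeat with period 4: XGDH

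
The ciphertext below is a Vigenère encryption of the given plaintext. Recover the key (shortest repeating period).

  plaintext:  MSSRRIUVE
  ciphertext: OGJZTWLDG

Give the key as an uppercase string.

CORI

  i= 0: O-M =  2 → C
  i= 1: G-S = 14 → O
  i= 2: J-S = 17 → R
  i= 3: Z-R =  8 → I
  i= 4: T-R =  2 → C
  i= 5: W-I = 14 → O
  i= 6: L-U = 17 → R
  i= 7: D-V =  8 → I
  i= 8: G-E =  2 → C
  shifts repeat with period 4: CORI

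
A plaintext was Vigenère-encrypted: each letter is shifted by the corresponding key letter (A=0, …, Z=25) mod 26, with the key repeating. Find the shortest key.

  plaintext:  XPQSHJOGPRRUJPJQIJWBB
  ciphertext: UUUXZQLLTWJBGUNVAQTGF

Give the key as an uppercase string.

XFEFSH

  i= 0: U-X = 23 → X
  i= 1: U-P =  5 → F
  i= 2: U-Q =  4 → E
  i= 3: X-S =  5 → F
  i= 4: Z-H = 18 → S
  i= 5: Q-J =  7 → H
  i= 6: L-O = 23 → X
  i= 7: L-G =  5 → F
  i= 8: T-P =  4 → E
  i= 9: W-R =  5 → F
  i=10: J-R = 18 → S
  i=11: B-U =  7 → H
  i=12: G-J = 23 → X
  i=13: U-P =  5 → F
  i=14: N-J =  4 → E
  i=15: V-Q =  5 → F
  i=16: A-I = 18 → S
  i=17: Q-J =  7 → H
  i=18: T-W = 23 → X
  i=19: G-B =  5 → F
  i=20: F-B =  4 → E
  shifts repeat with period 6: XFEFSH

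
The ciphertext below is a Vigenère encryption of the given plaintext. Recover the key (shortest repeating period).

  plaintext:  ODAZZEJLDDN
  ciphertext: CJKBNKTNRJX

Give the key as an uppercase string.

OGKC

  i= 0: C-O = 14 → O
  i= 1: J-D =  6 → G
  i= 2: K-A = 10 → K
  i= 3: B-Z =  2 → C
  i= 4: N-Z = 14 → O
  i= 5: K-E =  6 → G
  i= 6: T-J = 10 → K
  i= 7: N-L =  2 → C
  i= 8: R-D = 14 → O
  i= 9: J-D =  6 → G
  i=10: X-N = 10 → K
  shifts repeat with period 4: OGKC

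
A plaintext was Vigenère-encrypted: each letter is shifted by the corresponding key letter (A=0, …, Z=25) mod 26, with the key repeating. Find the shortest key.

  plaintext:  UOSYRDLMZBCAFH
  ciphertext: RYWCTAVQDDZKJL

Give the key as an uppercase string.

  i= 0: R-U = 23 → X
  i= 1: Y-O = 10 → K
  i= 2: W-S =  4 → E
  i= 3: C-Y =  4 → E
  i= 4: T-R =  2 → C
  i= 5: A-D = 23 → X
  i= 6: V-L = 10 → K
  i= 7: Q-M =  4 → E
  i= 8: D-Z =  4 → E
  i= 9: D-B =  2 → C
  i=10: Z-C = 23 → X
  i=11: K-A = 10 → K
  i=12: J-F =  4 → E
  i=13: L-H =  4 → E
  shifts repeat with period 5: XKEEC

XKEEC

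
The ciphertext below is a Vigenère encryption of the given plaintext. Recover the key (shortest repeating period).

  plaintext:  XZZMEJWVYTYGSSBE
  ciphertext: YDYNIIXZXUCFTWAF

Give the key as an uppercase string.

  i= 0: Y-X =  1 → B
  i= 1: D-Z =  4 → E
  i= 2: Y-Z = 25 → Z
  i= 3: N-M =  1 → B
  i= 4: I-E =  4 → E
  i= 5: I-J = 25 → Z
  i= 6: X-W =  1 → B
  i= 7: Z-V =  4 → E
  i= 8: X-Y = 25 → Z
  i= 9: U-T =  1 → B
  i=10: C-Y =  4 → E
  i=11: F-G = 25 → Z
  i=12: T-S =  1 → B
  i=13: W-S =  4 → E
  i=14: A-B = 25 → Z
  i=15: F-E =  1 → B
  shifts repeat with period 3: BEZ

BEZ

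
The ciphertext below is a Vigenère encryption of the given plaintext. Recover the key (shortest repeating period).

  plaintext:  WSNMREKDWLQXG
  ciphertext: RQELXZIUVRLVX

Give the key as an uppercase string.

VYRZG

  i= 0: R-W = 21 → V
  i= 1: Q-S = 24 → Y
  i= 2: E-N = 17 → R
  i= 3: L-M = 25 → Z
  i= 4: X-R =  6 → G
  i= 5: Z-E = 21 → V
  i= 6: I-K = 24 → Y
  i= 7: U-D = 17 → R
  i= 8: V-W = 25 → Z
  i= 9: R-L =  6 → G
  i=10: L-Q = 21 → V
  i=11: V-X = 24 → Y
  i=12: X-G = 17 → R
  shifts repeat with period 5: VYRZG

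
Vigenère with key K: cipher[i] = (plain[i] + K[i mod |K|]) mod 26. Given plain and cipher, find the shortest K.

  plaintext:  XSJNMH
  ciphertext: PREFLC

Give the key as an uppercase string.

  i= 0: P-X = 18 → S
  i= 1: R-S = 25 → Z
  i= 2: E-J = 21 → V
  i= 3: F-N = 18 → S
  i= 4: L-M = 25 → Z
  i= 5: C-H = 21 → V
  shifts repeat with period 3: SZV

SZV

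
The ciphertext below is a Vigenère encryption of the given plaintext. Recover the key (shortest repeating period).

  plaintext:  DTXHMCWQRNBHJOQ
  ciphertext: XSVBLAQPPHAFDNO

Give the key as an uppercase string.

  i= 0: X-D = 20 → U
  i= 1: S-T = 25 → Z
  i= 2: V-X = 24 → Y
  i= 3: B-H = 20 → U
  i= 4: L-M = 25 → Z
  i= 5: A-C = 24 → Y
  i= 6: Q-W = 20 → U
  i= 7: P-Q = 25 → Z
  i= 8: P-R = 24 → Y
  i= 9: H-N = 20 → U
  i=10: A-B = 25 → Z
  i=11: F-H = 24 → Y
  i=12: D-J = 20 → U
  i=13: N-O = 25 → Z
  i=14: O-Q = 24 → Y
  shifts repeat with period 3: UZY

UZY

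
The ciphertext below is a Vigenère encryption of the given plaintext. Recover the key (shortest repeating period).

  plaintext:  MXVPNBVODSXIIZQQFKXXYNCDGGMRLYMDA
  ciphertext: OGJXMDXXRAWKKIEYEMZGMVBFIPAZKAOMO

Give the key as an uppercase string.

  i= 0: O-M =  2 → C
  i= 1: G-X =  9 → J
  i= 2: J-V = 14 → O
  i= 3: X-P =  8 → I
  i= 4: M-N = 25 → Z
  i= 5: D-B =  2 → C
  i= 6: X-V =  2 → C
  i= 7: X-O =  9 → J
  i= 8: R-D = 14 → O
  i= 9: A-S =  8 → I
  i=10: W-X = 25 → Z
  i=11: K-I =  2 → C
  i=12: K-I =  2 → C
  i=13: I-Z =  9 → J
  i=14: E-Q = 14 → O
  i=15: Y-Q =  8 → I
  i=16: E-F = 25 → Z
  i=17: M-K =  2 → C
  i=18: Z-X =  2 → C
  i=19: G-X =  9 → J
  i=20: M-Y = 14 → O
  i=21: V-N =  8 → I
  i=22: B-C = 25 → Z
  i=23: F-D =  2 → C
  i=24: I-G =  2 → C
  i=25: P-G =  9 → J
  i=26: A-M = 14 → O
  i=27: Z-R =  8 → I
  i=28: K-L = 25 → Z
  i=29: A-Y =  2 → C
  i=30: O-M =  2 → C
  i=31: M-D =  9 → J
  i=32: O-A = 14 → O
  shifts repeat with period 6: CJOIZC

CJOIZC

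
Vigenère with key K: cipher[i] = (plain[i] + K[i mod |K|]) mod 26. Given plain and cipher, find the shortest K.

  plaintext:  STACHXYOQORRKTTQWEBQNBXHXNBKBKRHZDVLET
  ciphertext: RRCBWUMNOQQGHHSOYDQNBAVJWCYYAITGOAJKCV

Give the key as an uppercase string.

ZYCZPXO

  i= 0: R-S = 25 → Z
  i= 1: R-T = 24 → Y
  i= 2: C-A =  2 → C
  i= 3: B-C = 25 → Z
  i= 4: W-H = 15 → P
  i= 5: U-X = 23 → X
  i= 6: M-Y = 14 → O
  i= 7: N-O = 25 → Z
  i= 8: O-Q = 24 → Y
  i= 9: Q-O =  2 → C
  i=10: Q-R = 25 → Z
  i=11: G-R = 15 → P
  i=12: H-K = 23 → X
  i=13: H-T = 14 → O
  i=14: S-T = 25 → Z
  i=15: O-Q = 24 → Y
  i=16: Y-W =  2 → C
  i=17: D-E = 25 → Z
  i=18: Q-B = 15 → P
  i=19: N-Q = 23 → X
  i=20: B-N = 14 → O
  i=21: A-B = 25 → Z
  i=22: V-X = 24 → Y
  i=23: J-H =  2 → C
  i=24: W-X = 25 → Z
  i=25: C-N = 15 → P
  i=26: Y-B = 23 → X
  i=27: Y-K = 14 → O
  i=28: A-B = 25 → Z
  i=29: I-K = 24 → Y
  i=30: T-R =  2 → C
  i=31: G-H = 25 → Z
  i=32: O-Z = 15 → P
  i=33: A-D = 23 → X
  i=34: J-V = 14 → O
  i=35: K-L = 25 → Z
  i=36: C-E = 24 → Y
  i=37: V-T =  2 → C
  shifts repeat with period 7: ZYCZPXO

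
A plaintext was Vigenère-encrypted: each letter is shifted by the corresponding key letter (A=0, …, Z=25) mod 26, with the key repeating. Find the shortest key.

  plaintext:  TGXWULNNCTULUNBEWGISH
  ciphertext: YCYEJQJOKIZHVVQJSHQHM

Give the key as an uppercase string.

  i= 0: Y-T =  5 → F
  i= 1: C-G = 22 → W
  i= 2: Y-X =  1 → B
  i= 3: E-W =  8 → I
  i= 4: J-U = 15 → P
  i= 5: Q-L =  5 → F
  i= 6: J-N = 22 → W
  i= 7: O-N =  1 → B
  i= 8: K-C =  8 → I
  i= 9: I-T = 15 → P
  i=10: Z-U =  5 → F
  i=11: H-L = 22 → W
  i=12: V-U =  1 → B
  i=13: V-N =  8 → I
  i=14: Q-B = 15 → P
  i=15: J-E =  5 → F
  i=16: S-W = 22 → W
  i=17: H-G =  1 → B
  i=18: Q-I =  8 → I
  i=19: H-S = 15 → P
  i=20: M-H =  5 → F
  shifts repeat with period 5: FWBIP

FWBIP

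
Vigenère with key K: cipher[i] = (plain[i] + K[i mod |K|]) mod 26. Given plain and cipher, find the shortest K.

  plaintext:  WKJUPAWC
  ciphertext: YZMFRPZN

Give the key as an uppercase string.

CPDL

  i= 0: Y-W =  2 → C
  i= 1: Z-K = 15 → P
  i= 2: M-J =  3 → D
  i= 3: F-U = 11 → L
  i= 4: R-P =  2 → C
  i= 5: P-A = 15 → P
  i= 6: Z-W =  3 → D
  i= 7: N-C = 11 → L
  shifts repeat with period 4: CPDL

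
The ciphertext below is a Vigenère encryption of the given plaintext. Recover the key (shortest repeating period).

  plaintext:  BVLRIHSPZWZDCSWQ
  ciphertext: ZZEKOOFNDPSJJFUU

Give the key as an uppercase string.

YETTGHN

  i= 0: Z-B = 24 → Y
  i= 1: Z-V =  4 → E
  i= 2: E-L = 19 → T
  i= 3: K-R = 19 → T
  i= 4: O-I =  6 → G
  i= 5: O-H =  7 → H
  i= 6: F-S = 13 → N
  i= 7: N-P = 24 → Y
  i= 8: D-Z =  4 → E
  i= 9: P-W = 19 → T
  i=10: S-Z = 19 → T
  i=11: J-D =  6 → G
  i=12: J-C =  7 → H
  i=13: F-S = 13 → N
  i=14: U-W = 24 → Y
  i=15: U-Q =  4 → E
  shifts repeat with period 7: YETTGHN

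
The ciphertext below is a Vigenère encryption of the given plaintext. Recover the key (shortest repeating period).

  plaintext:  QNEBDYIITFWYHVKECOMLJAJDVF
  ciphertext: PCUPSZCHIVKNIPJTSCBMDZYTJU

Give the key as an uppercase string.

ZPQOPBU

  i= 0: P-Q = 25 → Z
  i= 1: C-N = 15 → P
  i= 2: U-E = 16 → Q
  i= 3: P-B = 14 → O
  i= 4: S-D = 15 → P
  i= 5: Z-Y =  1 → B
  i= 6: C-I = 20 → U
  i= 7: H-I = 25 → Z
  i= 8: I-T = 15 → P
  i= 9: V-F = 16 → Q
  i=10: K-W = 14 → O
  i=11: N-Y = 15 → P
  i=12: I-H =  1 → B
  i=13: P-V = 20 → U
  i=14: J-K = 25 → Z
  i=15: T-E = 15 → P
  i=16: S-C = 16 → Q
  i=17: C-O = 14 → O
  i=18: B-M = 15 → P
  i=19: M-L =  1 → B
  i=20: D-J = 20 → U
  i=21: Z-A = 25 → Z
  i=22: Y-J = 15 → P
  i=23: T-D = 16 → Q
  i=24: J-V = 14 → O
  i=25: U-F = 15 → P
  shifts repeat with period 7: ZPQOPBU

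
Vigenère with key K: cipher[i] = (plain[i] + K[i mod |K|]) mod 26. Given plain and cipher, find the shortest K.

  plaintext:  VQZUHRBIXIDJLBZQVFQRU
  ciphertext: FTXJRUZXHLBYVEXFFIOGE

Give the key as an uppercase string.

KDYP

  i= 0: F-V = 10 → K
  i= 1: T-Q =  3 → D
  i= 2: X-Z = 24 → Y
  i= 3: J-U = 15 → P
  i= 4: R-H = 10 → K
  i= 5: U-R =  3 → D
  i= 6: Z-B = 24 → Y
  i= 7: X-I = 15 → P
  i= 8: H-X = 10 → K
  i= 9: L-I =  3 → D
  i=10: B-D = 24 → Y
  i=11: Y-J = 15 → P
  i=12: V-L = 10 → K
  i=13: E-B =  3 → D
  i=14: X-Z = 24 → Y
  i=15: F-Q = 15 → P
  i=16: F-V = 10 → K
  i=17: I-F =  3 → D
  i=18: O-Q = 24 → Y
  i=19: G-R = 15 → P
  i=20: E-U = 10 → K
  shifts repeat with period 4: KDYP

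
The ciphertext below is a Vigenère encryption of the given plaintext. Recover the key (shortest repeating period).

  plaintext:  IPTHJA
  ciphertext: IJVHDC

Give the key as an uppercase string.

  i= 0: I-I =  0 → A
  i= 1: J-P = 20 → U
  i= 2: V-T =  2 → C
  i= 3: H-H =  0 → A
  i= 4: D-J = 20 → U
  i= 5: C-A =  2 → C
  shifts repeat with period 3: AUC

AUC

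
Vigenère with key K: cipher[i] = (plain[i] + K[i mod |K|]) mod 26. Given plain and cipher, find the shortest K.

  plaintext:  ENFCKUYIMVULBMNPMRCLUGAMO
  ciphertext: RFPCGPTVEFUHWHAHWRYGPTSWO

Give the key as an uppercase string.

NSKAWVV

  i= 0: R-E = 13 → N
  i= 1: F-N = 18 → S
  i= 2: P-F = 10 → K
  i= 3: C-C =  0 → A
  i= 4: G-K = 22 → W
  i= 5: P-U = 21 → V
  i= 6: T-Y = 21 → V
  i= 7: V-I = 13 → N
  i= 8: E-M = 18 → S
  i= 9: F-V = 10 → K
  i=10: U-U =  0 → A
  i=11: H-L = 22 → W
  i=12: W-B = 21 → V
  i=13: H-M = 21 → V
  i=14: A-N = 13 → N
  i=15: H-P = 18 → S
  i=16: W-M = 10 → K
  i=17: R-R =  0 → A
  i=18: Y-C = 22 → W
  i=19: G-L = 21 → V
  i=20: P-U = 21 → V
  i=21: T-G = 13 → N
  i=22: S-A = 18 → S
  i=23: W-M = 10 → K
  i=24: O-O =  0 → A
  shifts repeat with period 7: NSKAWVV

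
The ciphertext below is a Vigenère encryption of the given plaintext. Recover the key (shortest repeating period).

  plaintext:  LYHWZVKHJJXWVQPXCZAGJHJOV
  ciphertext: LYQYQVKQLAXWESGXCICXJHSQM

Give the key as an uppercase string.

AAJCR

  i= 0: L-L =  0 → A
  i= 1: Y-Y =  0 → A
  i= 2: Q-H =  9 → J
  i= 3: Y-W =  2 → C
  i= 4: Q-Z = 17 → R
  i= 5: V-V =  0 → A
  i= 6: K-K =  0 → A
  i= 7: Q-H =  9 → J
  i= 8: L-J =  2 → C
  i= 9: A-J = 17 → R
  i=10: X-X =  0 → A
  i=11: W-W =  0 → A
  i=12: E-V =  9 → J
  i=13: S-Q =  2 → C
  i=14: G-P = 17 → R
  i=15: X-X =  0 → A
  i=16: C-C =  0 → A
  i=17: I-Z =  9 → J
  i=18: C-A =  2 → C
  i=19: X-G = 17 → R
  i=20: J-J =  0 → A
  i=21: H-H =  0 → A
  i=22: S-J =  9 → J
  i=23: Q-O =  2 → C
  i=24: M-V = 17 → R
  shifts repeat with period 5: AAJCR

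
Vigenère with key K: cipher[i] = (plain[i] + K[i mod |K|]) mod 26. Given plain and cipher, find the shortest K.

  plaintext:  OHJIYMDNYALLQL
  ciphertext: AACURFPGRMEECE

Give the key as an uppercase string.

  i= 0: A-O = 12 → M
  i= 1: A-H = 19 → T
  i= 2: C-J = 19 → T
  i= 3: U-I = 12 → M
  i= 4: R-Y = 19 → T
  i= 5: F-M = 19 → T
  i= 6: P-D = 12 → M
  i= 7: G-N = 19 → T
  i= 8: R-Y = 19 → T
  i= 9: M-A = 12 → M
  i=10: E-L = 19 → T
  i=11: E-L = 19 → T
  i=12: C-Q = 12 → M
  i=13: E-L = 19 → T
  shifts repeat with period 3: MTT

MTT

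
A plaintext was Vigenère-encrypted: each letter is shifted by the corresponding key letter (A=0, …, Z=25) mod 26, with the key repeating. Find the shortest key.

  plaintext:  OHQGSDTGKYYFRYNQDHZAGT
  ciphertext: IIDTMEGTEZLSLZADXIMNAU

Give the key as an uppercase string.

  i= 0: I-O = 20 → U
  i= 1: I-H =  1 → B
  i= 2: D-Q = 13 → N
  i= 3: T-G = 13 → N
  i= 4: M-S = 20 → U
  i= 5: E-D =  1 → B
  i= 6: G-T = 13 → N
  i= 7: T-G = 13 → N
  i= 8: E-K = 20 → U
  i= 9: Z-Y =  1 → B
  i=10: L-Y = 13 → N
  i=11: S-F = 13 → N
  i=12: L-R = 20 → U
  i=13: Z-Y =  1 → B
  i=14: A-N = 13 → N
  i=15: D-Q = 13 → N
  i=16: X-D = 20 → U
  i=17: I-H =  1 → B
  i=18: M-Z = 13 → N
  i=19: N-A = 13 → N
  i=20: A-G = 20 → U
  i=21: U-T =  1 → B
  shifts repeat with period 4: UBNN

UBNN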